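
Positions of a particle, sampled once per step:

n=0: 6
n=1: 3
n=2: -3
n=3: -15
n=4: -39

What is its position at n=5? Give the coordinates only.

-87

Step-to-step displacements: -3, -6, -12, -24; each is 2× the previous.
step 5: -39 − 48 → -87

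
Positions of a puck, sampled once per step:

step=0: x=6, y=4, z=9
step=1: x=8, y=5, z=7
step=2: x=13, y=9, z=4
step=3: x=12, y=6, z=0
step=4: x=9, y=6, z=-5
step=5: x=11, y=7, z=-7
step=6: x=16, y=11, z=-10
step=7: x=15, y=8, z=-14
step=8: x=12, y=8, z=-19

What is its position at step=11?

x=18, y=10, z=-28

Step-to-step displacements: (+2, +1, -2), (+5, +4, -3), (-1, -3, -4), (-3, +0, -5), (+2, +1, -2), (+5, +4, -3), (-1, -3, -4), (-3, +0, -5) — a repeating cycle of length 4.
step 9: apply (+2, +1, -2) → x=14, y=9, z=-21
step 10: apply (+5, +4, -3) → x=19, y=13, z=-24
step 11: apply (-1, -3, -4) → x=18, y=10, z=-28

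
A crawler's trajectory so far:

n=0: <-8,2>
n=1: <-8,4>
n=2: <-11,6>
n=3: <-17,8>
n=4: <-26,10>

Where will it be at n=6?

<-53,14>

Successive displacements: <+0,+2>, <-3,+2>, <-6,+2>, <-9,+2> — each changes by <-3,+0>.
step 5: <-26,10> + <-12,+2> → <-38,12>
step 6: <-38,12> + <-15,+2> → <-53,14>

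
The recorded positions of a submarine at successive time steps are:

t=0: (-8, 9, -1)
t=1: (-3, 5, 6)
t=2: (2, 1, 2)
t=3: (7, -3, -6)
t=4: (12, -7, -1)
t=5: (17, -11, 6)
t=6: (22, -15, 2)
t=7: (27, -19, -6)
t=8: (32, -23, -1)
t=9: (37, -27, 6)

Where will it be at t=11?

(47, -35, -6)

The first coordinate changes by +5 each step, so at step 11 it is -8 + 11·(5) = 47.
The second coordinate changes by -4 each step, so at step 11 it is 9 + 11·(-4) = -35.
The third coordinate repeats the cycle [-1, 6, 2, -6] with period 4; step 11 mod 4 = 3, giving -6.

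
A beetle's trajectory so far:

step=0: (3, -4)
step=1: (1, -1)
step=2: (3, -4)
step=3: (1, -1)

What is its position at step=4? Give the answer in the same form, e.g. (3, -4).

(3, -4)

Step-to-step displacements: (-2, +3), (+2, -3), (-2, +3); each is -1× the previous.
step 4: (1, -1) + (+2, -3) → (3, -4)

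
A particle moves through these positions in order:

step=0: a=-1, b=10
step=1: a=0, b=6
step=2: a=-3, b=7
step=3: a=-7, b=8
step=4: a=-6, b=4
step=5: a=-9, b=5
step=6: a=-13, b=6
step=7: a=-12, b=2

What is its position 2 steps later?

Step-to-step displacements: (+1, -4), (-3, +1), (-4, +1), (+1, -4), (-3, +1), (-4, +1), (+1, -4) — a repeating cycle of length 3.
step 8: apply (-3, +1) → a=-15, b=3
step 9: apply (-4, +1) → a=-19, b=4

a=-19, b=4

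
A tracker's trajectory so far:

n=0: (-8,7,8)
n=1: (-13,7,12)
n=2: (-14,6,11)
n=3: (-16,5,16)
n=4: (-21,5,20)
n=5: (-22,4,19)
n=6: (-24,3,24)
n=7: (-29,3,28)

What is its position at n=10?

Differencing gives (-5,+0,+4), (-1,-1,-1), (-2,-1,+5), (-5,+0,+4), (-1,-1,-1), (-2,-1,+5), (-5,+0,+4). This is the pattern (-5,+0,+4), (-1,-1,-1), (-2,-1,+5) repeated.
step 8: apply (-1,-1,-1) → (-30,2,27)
step 9: apply (-2,-1,+5) → (-32,1,32)
step 10: apply (-5,+0,+4) → (-37,1,36)

(-37,1,36)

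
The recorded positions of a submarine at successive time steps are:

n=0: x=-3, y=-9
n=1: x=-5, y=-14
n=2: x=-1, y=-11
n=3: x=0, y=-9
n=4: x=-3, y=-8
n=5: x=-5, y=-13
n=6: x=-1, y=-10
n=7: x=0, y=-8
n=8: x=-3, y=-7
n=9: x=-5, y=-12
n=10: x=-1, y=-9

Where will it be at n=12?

x=-3, y=-6

Step-to-step displacements: (-2,-5), (+4,+3), (+1,+2), (-3,+1), (-2,-5), (+4,+3), (+1,+2), (-3,+1), (-2,-5), (+4,+3) — a repeating cycle of length 4.
step 11: apply (+1,+2) → x=0, y=-7
step 12: apply (-3,+1) → x=-3, y=-6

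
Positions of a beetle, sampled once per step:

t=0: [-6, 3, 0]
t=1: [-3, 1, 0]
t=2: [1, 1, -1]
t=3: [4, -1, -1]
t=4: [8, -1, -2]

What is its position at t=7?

[18, -5, -3]

The moves between consecutive positions are [+3, -2, +0], [+4, +0, -1], [+3, -2, +0], [+4, +0, -1]; they repeat the 2-cycle [[+3, -2, +0], [+4, +0, -1]].
step 5: apply [+3, -2, +0] → [11, -3, -2]
step 6: apply [+4, +0, -1] → [15, -3, -3]
step 7: apply [+3, -2, +0] → [18, -5, -3]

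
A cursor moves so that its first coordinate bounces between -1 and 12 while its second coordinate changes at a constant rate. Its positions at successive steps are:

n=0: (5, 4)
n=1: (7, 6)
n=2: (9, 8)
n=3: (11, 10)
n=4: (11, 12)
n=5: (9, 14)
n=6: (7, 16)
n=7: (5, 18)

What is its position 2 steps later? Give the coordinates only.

The first coordinate travels 2 per step and bounces off the walls at -1 and 12.
  step 8: 5 → 3
  step 9: 3 → 1
The second coordinate changes by +2 each step: at step 9 it is 22.

(1, 22)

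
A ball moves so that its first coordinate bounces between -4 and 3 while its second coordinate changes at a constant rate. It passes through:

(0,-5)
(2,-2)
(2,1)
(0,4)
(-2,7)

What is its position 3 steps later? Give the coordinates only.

(0,16)

The first coordinate reflects between -4 and 3, moving 2 per step.
  step 5: -2 → -4
  step 6: -4 → -2
  step 7: -2 → 0
The second coordinate changes by +3 each step: at step 7 it is 16.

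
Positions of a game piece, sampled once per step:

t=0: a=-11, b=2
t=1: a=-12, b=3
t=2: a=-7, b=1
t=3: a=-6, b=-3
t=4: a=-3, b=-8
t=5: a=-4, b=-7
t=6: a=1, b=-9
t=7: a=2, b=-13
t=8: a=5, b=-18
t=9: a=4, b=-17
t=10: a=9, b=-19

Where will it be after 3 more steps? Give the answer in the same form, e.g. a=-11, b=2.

Step-to-step displacements: (-1, +1), (+5, -2), (+1, -4), (+3, -5), (-1, +1), (+5, -2), (+1, -4), (+3, -5), (-1, +1), (+5, -2) — a repeating cycle of length 4.
step 11: apply (+1, -4) → a=10, b=-23
step 12: apply (+3, -5) → a=13, b=-28
step 13: apply (-1, +1) → a=12, b=-27

a=12, b=-27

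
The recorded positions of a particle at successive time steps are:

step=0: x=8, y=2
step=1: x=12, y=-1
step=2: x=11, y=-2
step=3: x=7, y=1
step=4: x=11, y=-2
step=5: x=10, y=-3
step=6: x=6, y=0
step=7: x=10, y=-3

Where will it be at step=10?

Differencing gives (+4,-3), (-1,-1), (-4,+3), (+4,-3), (-1,-1), (-4,+3), (+4,-3). This is the pattern (+4,-3), (-1,-1), (-4,+3) repeated.
step 8: apply (-1,-1) → x=9, y=-4
step 9: apply (-4,+3) → x=5, y=-1
step 10: apply (+4,-3) → x=9, y=-4

x=9, y=-4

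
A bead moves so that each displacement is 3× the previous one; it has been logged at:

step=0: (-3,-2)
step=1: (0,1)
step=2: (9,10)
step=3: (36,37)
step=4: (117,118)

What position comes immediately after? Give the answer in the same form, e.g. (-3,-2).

Step-to-step displacements: (+3,+3), (+9,+9), (+27,+27), (+81,+81); each is 3× the previous.
step 5: (117,118) + (+243,+243) → (360,361)

(360,361)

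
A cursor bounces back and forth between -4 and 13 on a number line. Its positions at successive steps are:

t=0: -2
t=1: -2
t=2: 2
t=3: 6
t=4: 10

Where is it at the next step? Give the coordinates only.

12

The value travels 4 per step and bounces off the walls at -4 and 13.
  step 5: 10 → 12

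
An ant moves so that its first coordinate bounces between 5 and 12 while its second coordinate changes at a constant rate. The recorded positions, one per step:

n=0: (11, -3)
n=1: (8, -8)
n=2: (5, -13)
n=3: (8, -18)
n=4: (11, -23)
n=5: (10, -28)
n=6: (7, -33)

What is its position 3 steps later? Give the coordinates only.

The first coordinate travels 3 per step and bounces off the walls at 5 and 12.
  step 7: 7 → 6
  step 8: 6 → 9
  step 9: 9 → 12
The second coordinate changes by -5 each step: at step 9 it is -48.

(12, -48)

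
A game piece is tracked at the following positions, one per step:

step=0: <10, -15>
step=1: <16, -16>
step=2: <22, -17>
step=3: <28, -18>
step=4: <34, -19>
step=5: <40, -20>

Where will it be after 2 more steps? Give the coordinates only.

<52, -22>

Constant displacement of <+6, -1> per step.
step 6: <40, -20> + <+6, -1> → <46, -21>
step 7: <46, -21> + <+6, -1> → <52, -22>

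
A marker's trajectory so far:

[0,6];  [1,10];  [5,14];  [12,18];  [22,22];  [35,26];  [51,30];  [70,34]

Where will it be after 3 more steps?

Successive displacements: [+1,+4], [+4,+4], [+7,+4], [+10,+4], [+13,+4], [+16,+4], [+19,+4] — each changes by [+3,+0].
step 8: [70,34] + [+22,+4] → [92,38]
step 9: [92,38] + [+25,+4] → [117,42]
step 10: [117,42] + [+28,+4] → [145,46]

[145,46]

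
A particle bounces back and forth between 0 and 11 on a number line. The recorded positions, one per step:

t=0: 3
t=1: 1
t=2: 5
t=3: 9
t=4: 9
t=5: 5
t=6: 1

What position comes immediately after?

The value travels 4 per step and bounces off the walls at 0 and 11.
  step 7: 1 → 3

3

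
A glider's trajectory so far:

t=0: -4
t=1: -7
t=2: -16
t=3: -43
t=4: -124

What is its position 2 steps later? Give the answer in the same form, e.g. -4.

Step-to-step displacements: -3, -9, -27, -81; each is 3× the previous.
step 5: -124 − 243 → -367
step 6: -367 − 729 → -1096

-1096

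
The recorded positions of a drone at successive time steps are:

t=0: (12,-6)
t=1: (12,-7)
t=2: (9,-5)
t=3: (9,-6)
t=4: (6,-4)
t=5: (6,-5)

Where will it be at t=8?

(0,-2)

Step-to-step displacements: (+0,-1), (-3,+2), (+0,-1), (-3,+2), (+0,-1) — a repeating cycle of length 2.
step 6: apply (-3,+2) → (3,-3)
step 7: apply (+0,-1) → (3,-4)
step 8: apply (-3,+2) → (0,-2)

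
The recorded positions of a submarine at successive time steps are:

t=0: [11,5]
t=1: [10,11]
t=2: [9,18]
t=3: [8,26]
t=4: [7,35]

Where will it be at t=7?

Successive displacements: [-1,+6], [-1,+7], [-1,+8], [-1,+9] — each changes by [+0,+1].
step 5: [7,35] + [-1,+10] → [6,45]
step 6: [6,45] + [-1,+11] → [5,56]
step 7: [5,56] + [-1,+12] → [4,68]

[4,68]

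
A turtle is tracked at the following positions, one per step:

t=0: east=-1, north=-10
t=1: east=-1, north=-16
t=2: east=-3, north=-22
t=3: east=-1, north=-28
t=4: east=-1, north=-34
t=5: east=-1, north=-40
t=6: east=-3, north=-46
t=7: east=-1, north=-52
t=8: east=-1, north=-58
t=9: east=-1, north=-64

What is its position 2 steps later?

The east coordinate repeats the cycle [-1, -1, -3, -1] with period 4; step 11 mod 4 = 3, giving -1.
The north coordinate changes by -6 each step, so at step 11 it is -10 + 11·(-6) = -76.

east=-1, north=-76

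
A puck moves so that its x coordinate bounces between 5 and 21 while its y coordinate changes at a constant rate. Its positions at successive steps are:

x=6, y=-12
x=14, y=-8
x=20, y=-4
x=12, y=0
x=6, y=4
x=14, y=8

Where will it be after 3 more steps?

x=6, y=20

The x coordinate travels 8 per step and bounces off the walls at 5 and 21.
  step 6: 14 → 20
  step 7: 20 → 12
  step 8: 12 → 6
The y coordinate changes by +4 each step: at step 8 it is 20.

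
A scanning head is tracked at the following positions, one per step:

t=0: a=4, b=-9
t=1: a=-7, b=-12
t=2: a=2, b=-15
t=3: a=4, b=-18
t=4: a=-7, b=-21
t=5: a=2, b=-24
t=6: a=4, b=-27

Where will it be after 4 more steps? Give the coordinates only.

The a coordinate repeats the cycle [4, -7, 2] with period 3; step 10 mod 3 = 1, giving -7.
The b coordinate changes by -3 each step, so at step 10 it is -9 + 10·(-3) = -39.

a=-7, b=-39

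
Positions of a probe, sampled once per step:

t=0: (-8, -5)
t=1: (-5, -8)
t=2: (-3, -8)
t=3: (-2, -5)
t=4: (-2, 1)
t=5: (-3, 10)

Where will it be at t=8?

Successive displacements: (+3, -3), (+2, +0), (+1, +3), (+0, +6), (-1, +9) — each changes by (-1, +3).
step 6: (-3, 10) + (-2, +12) → (-5, 22)
step 7: (-5, 22) + (-3, +15) → (-8, 37)
step 8: (-8, 37) + (-4, +18) → (-12, 55)

(-12, 55)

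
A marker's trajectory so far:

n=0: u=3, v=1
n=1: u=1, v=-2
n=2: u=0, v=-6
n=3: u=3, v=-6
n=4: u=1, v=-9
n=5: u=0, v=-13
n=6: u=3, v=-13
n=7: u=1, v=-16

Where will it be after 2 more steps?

u=3, v=-20

Step-to-step displacements: (-2, -3), (-1, -4), (+3, +0), (-2, -3), (-1, -4), (+3, +0), (-2, -3) — a repeating cycle of length 3.
step 8: apply (-1, -4) → u=0, v=-20
step 9: apply (+3, +0) → u=3, v=-20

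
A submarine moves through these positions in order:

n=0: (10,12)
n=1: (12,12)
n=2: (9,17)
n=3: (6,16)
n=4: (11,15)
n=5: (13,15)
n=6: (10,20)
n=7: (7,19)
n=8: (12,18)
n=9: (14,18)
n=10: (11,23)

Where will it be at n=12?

Differencing gives (+2,+0), (-3,+5), (-3,-1), (+5,-1), (+2,+0), (-3,+5), (-3,-1), (+5,-1), (+2,+0), (-3,+5). This is the pattern (+2,+0), (-3,+5), (-3,-1), (+5,-1) repeated.
step 11: apply (-3,-1) → (8,22)
step 12: apply (+5,-1) → (13,21)

(13,21)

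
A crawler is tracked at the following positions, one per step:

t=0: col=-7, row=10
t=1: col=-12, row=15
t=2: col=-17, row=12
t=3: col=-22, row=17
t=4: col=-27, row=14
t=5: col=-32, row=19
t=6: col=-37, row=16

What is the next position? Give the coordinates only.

The moves between consecutive positions are (-5,+5), (-5,-3), (-5,+5), (-5,-3), (-5,+5), (-5,-3); they repeat the 2-cycle [(-5,+5), (-5,-3)].
step 7: apply (-5,+5) → col=-42, row=21

col=-42, row=21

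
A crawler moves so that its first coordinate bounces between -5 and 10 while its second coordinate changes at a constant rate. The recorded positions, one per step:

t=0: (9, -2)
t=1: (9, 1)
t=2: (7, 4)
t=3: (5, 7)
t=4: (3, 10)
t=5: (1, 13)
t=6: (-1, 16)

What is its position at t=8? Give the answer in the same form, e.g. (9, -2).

(-5, 22)

The first coordinate reflects between -5 and 10, moving 2 per step.
  step 7: -1 → -3
  step 8: -3 → -5
The second coordinate changes by +3 each step: at step 8 it is 22.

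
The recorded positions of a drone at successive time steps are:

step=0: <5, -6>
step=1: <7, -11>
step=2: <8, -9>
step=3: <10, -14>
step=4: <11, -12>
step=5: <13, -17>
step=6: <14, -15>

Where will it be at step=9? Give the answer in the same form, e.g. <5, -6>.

Step-to-step displacements: <+2, -5>, <+1, +2>, <+2, -5>, <+1, +2>, <+2, -5>, <+1, +2> — a repeating cycle of length 2.
step 7: apply <+2, -5> → <16, -20>
step 8: apply <+1, +2> → <17, -18>
step 9: apply <+2, -5> → <19, -23>

<19, -23>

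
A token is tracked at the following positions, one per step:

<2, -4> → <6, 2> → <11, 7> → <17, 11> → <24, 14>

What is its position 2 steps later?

<41, 17>

Taking differences between consecutive positions: <+4, +6>, <+5, +5>, <+6, +4>, <+7, +3>. These grow by <+1, -1> each step.
step 5: <24, 14> + <+8, +2> → <32, 16>
step 6: <32, 16> + <+9, +1> → <41, 17>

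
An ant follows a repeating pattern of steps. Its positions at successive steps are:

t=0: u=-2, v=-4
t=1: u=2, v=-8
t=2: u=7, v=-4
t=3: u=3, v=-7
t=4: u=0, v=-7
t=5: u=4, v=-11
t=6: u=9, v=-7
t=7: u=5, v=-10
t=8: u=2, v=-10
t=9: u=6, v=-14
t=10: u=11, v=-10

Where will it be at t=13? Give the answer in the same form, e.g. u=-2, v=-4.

Step-to-step displacements: (+4,-4), (+5,+4), (-4,-3), (-3,+0), (+4,-4), (+5,+4), (-4,-3), (-3,+0), (+4,-4), (+5,+4) — a repeating cycle of length 4.
step 11: apply (-4,-3) → u=7, v=-13
step 12: apply (-3,+0) → u=4, v=-13
step 13: apply (+4,-4) → u=8, v=-17

u=8, v=-17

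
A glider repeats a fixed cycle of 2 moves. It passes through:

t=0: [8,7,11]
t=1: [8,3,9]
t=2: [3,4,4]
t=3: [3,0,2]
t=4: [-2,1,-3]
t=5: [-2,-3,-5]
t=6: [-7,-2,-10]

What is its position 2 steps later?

The moves between consecutive positions are [+0,-4,-2], [-5,+1,-5], [+0,-4,-2], [-5,+1,-5], [+0,-4,-2], [-5,+1,-5]; they repeat the 2-cycle [[+0,-4,-2], [-5,+1,-5]].
step 7: apply [+0,-4,-2] → [-7,-6,-12]
step 8: apply [-5,+1,-5] → [-12,-5,-17]

[-12,-5,-17]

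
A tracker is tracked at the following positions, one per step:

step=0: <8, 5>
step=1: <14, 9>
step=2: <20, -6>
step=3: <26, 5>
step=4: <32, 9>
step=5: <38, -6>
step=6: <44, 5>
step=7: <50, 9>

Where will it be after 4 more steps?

The first coordinate changes by +6 each step, so at step 11 it is 8 + 11·(6) = 74.
The second coordinate repeats the cycle [5, 9, -6] with period 3; step 11 mod 3 = 2, giving -6.

<74, -6>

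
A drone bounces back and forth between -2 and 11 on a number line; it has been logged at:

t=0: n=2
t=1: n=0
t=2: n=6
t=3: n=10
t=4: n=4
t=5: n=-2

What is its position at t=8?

The value reflects between -2 and 11, moving 6 per step.
  step 6: -2 → 4
  step 7: 4 → 10
  step 8: 10 → 6

n=6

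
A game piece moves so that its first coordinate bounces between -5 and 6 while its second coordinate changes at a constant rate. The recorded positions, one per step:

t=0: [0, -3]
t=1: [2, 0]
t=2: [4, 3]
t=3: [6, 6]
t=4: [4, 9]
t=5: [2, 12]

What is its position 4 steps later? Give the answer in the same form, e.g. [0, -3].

The first coordinate travels 2 per step and bounces off the walls at -5 and 6.
  step 6: 2 → 0
  step 7: 0 → -2
  step 8: -2 → -4
  step 9: -4 → -4
The second coordinate changes by +3 each step: at step 9 it is 24.

[-4, 24]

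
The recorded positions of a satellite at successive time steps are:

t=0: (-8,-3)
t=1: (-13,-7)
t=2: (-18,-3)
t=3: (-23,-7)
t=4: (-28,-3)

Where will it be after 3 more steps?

(-43,-7)

The first coordinate changes by -5 each step, so at step 7 it is -8 + 7·(-5) = -43.
The second coordinate repeats the cycle [-3, -7] with period 2; step 7 mod 2 = 1, giving -7.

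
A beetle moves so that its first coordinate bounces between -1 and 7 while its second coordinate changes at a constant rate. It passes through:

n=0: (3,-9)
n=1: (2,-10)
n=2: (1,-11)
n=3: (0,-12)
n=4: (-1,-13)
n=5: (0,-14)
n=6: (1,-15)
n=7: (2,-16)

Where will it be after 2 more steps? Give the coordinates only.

(4,-18)

The first coordinate travels 1 per step and bounces off the walls at -1 and 7.
  step 8: 2 → 3
  step 9: 3 → 4
The second coordinate changes by -1 each step: at step 9 it is -18.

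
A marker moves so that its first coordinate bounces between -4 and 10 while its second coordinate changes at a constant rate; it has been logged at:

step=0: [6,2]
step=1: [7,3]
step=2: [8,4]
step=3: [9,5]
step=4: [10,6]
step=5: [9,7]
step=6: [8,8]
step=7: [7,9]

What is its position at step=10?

The first coordinate reflects between -4 and 10, moving 1 per step.
  step 8: 7 → 6
  step 9: 6 → 5
  step 10: 5 → 4
The second coordinate changes by +1 each step: at step 10 it is 12.

[4,12]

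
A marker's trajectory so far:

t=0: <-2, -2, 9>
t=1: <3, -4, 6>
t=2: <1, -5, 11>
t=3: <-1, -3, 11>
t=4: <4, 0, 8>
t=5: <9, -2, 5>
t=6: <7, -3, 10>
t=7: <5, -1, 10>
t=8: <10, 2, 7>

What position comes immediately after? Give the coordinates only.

Differencing gives <+5, -2, -3>, <-2, -1, +5>, <-2, +2, +0>, <+5, +3, -3>, <+5, -2, -3>, <-2, -1, +5>, <-2, +2, +0>, <+5, +3, -3>. This is the pattern <+5, -2, -3>, <-2, -1, +5>, <-2, +2, +0>, <+5, +3, -3> repeated.
step 9: apply <+5, -2, -3> → <15, 0, 4>

<15, 0, 4>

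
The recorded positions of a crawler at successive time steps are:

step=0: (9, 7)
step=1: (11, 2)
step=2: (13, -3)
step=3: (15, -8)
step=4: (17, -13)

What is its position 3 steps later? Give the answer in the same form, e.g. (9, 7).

Each step adds (+2, -5) to the position.
step 5: (17, -13) + (+2, -5) → (19, -18)
step 6: (19, -18) + (+2, -5) → (21, -23)
step 7: (21, -23) + (+2, -5) → (23, -28)

(23, -28)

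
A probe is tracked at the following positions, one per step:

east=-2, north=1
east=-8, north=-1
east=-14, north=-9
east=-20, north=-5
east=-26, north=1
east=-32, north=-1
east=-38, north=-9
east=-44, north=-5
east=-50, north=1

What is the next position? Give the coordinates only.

east=-56, north=-1

The east coordinate changes by -6 each step, so at step 9 it is -2 + 9·(-6) = -56.
The north coordinate repeats the cycle [1, -1, -9, -5] with period 4; step 9 mod 4 = 1, giving -1.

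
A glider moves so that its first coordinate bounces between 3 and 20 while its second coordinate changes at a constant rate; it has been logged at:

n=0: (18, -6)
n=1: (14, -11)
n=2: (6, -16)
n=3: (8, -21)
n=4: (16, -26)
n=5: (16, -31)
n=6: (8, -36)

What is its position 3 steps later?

The first coordinate reflects between 3 and 20, moving 8 per step.
  step 7: 8 → 6
  step 8: 6 → 14
  step 9: 14 → 18
The second coordinate changes by -5 each step: at step 9 it is -51.

(18, -51)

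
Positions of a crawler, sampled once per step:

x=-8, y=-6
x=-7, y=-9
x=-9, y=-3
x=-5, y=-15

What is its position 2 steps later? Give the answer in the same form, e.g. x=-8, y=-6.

x=3, y=-39

Consecutive displacements (+1,-3), (-2,+6), (+4,-12) scale by a factor of -2 each step.
step 4: x=-5, y=-15 + (-8,+24) → x=-13, y=9
step 5: x=-13, y=9 + (+16,-48) → x=3, y=-39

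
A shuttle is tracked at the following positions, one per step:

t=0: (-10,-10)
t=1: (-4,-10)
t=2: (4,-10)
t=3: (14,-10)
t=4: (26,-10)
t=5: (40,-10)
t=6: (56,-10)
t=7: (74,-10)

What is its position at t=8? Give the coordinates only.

Taking differences between consecutive positions: (+6,+0), (+8,+0), (+10,+0), (+12,+0), (+14,+0), (+16,+0), (+18,+0). These grow by (+2,+0) each step.
step 8: (74,-10) + (+20,+0) → (94,-10)

(94,-10)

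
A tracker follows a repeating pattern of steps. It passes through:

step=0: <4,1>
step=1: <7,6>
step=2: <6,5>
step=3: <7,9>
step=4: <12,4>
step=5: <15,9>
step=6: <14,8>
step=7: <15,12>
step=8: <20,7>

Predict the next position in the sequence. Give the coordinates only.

Step-to-step displacements: <+3,+5>, <-1,-1>, <+1,+4>, <+5,-5>, <+3,+5>, <-1,-1>, <+1,+4>, <+5,-5> — a repeating cycle of length 4.
step 9: apply <+3,+5> → <23,12>

<23,12>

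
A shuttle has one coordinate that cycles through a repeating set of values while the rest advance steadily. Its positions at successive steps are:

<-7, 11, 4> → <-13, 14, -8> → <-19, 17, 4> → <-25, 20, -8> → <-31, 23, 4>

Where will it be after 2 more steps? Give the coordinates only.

<-43, 29, 4>

The first coordinate changes by -6 each step, so at step 6 it is -7 + 6·(-6) = -43.
The second coordinate changes by +3 each step, so at step 6 it is 11 + 6·(3) = 29.
The third coordinate repeats the cycle [4, -8] with period 2; step 6 mod 2 = 0, giving 4.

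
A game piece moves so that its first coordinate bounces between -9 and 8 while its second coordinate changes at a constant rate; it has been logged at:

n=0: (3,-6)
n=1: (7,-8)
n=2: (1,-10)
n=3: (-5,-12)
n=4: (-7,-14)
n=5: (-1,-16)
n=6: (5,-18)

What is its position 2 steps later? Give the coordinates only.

(-1,-22)

The first coordinate reflects between -9 and 8, moving 6 per step.
  step 7: 5 → 5
  step 8: 5 → -1
The second coordinate changes by -2 each step: at step 8 it is -22.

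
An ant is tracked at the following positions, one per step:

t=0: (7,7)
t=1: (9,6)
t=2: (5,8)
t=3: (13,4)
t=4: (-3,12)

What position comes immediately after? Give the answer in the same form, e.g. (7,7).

(29,-4)

Consecutive displacements (+2,-1), (-4,+2), (+8,-4), (-16,+8) scale by a factor of -2 each step.
step 5: (-3,12) + (+32,-16) → (29,-4)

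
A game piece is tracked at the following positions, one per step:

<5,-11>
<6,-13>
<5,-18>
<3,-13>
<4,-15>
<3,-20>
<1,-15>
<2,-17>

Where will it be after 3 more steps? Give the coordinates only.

Differencing gives <+1,-2>, <-1,-5>, <-2,+5>, <+1,-2>, <-1,-5>, <-2,+5>, <+1,-2>. This is the pattern <+1,-2>, <-1,-5>, <-2,+5> repeated.
step 8: apply <-1,-5> → <1,-22>
step 9: apply <-2,+5> → <-1,-17>
step 10: apply <+1,-2> → <0,-19>

<0,-19>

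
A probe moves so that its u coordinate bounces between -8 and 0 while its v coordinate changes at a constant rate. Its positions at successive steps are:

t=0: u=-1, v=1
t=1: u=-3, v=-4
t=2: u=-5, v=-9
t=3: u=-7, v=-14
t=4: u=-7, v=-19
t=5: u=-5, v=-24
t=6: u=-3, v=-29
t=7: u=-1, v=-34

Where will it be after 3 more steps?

u=-5, v=-49

The u coordinate reflects between -8 and 0, moving 2 per step.
  step 8: -1 → -1
  step 9: -1 → -3
  step 10: -3 → -5
The v coordinate changes by -5 each step: at step 10 it is -49.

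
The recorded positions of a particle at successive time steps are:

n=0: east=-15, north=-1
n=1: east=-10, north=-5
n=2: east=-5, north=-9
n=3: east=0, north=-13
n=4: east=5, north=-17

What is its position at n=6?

east=15, north=-25

Each step adds (+5, -4) to the position.
step 5: east=5, north=-17 + (+5, -4) → east=10, north=-21
step 6: east=10, north=-21 + (+5, -4) → east=15, north=-25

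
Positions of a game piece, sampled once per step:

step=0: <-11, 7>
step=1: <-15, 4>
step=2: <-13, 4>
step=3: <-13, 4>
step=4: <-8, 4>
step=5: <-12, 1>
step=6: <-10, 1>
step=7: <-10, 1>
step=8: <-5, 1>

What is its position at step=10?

<-7, -2>

Step-to-step displacements: <-4, -3>, <+2, +0>, <+0, +0>, <+5, +0>, <-4, -3>, <+2, +0>, <+0, +0>, <+5, +0> — a repeating cycle of length 4.
step 9: apply <-4, -3> → <-9, -2>
step 10: apply <+2, +0> → <-7, -2>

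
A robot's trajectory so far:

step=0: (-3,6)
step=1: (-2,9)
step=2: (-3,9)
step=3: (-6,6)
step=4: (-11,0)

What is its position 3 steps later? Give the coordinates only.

Taking differences between consecutive positions: (+1,+3), (-1,+0), (-3,-3), (-5,-6). These grow by (-2,-3) each step.
step 5: (-11,0) + (-7,-9) → (-18,-9)
step 6: (-18,-9) + (-9,-12) → (-27,-21)
step 7: (-27,-21) + (-11,-15) → (-38,-36)

(-38,-36)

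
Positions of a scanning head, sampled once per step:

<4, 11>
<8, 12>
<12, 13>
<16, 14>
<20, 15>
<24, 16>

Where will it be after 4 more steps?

Each step adds <+4, +1> to the position.
step 6: <24, 16> + <+4, +1> → <28, 17>
step 7: <28, 17> + <+4, +1> → <32, 18>
step 8: <32, 18> + <+4, +1> → <36, 19>
step 9: <36, 19> + <+4, +1> → <40, 20>

<40, 20>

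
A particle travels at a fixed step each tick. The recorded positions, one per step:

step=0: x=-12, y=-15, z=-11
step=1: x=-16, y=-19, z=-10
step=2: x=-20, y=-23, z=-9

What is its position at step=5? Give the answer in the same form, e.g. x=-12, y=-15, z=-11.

Constant displacement of (-4, -4, +1) per step.
step 3: x=-20, y=-23, z=-9 + (-4, -4, +1) → x=-24, y=-27, z=-8
step 4: x=-24, y=-27, z=-8 + (-4, -4, +1) → x=-28, y=-31, z=-7
step 5: x=-28, y=-31, z=-7 + (-4, -4, +1) → x=-32, y=-35, z=-6

x=-32, y=-35, z=-6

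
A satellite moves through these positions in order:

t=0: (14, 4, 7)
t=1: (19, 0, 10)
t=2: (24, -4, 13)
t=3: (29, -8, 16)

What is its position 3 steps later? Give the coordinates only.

Each step adds (+5, -4, +3) to the position.
step 4: (29, -8, 16) + (+5, -4, +3) → (34, -12, 19)
step 5: (34, -12, 19) + (+5, -4, +3) → (39, -16, 22)
step 6: (39, -16, 22) + (+5, -4, +3) → (44, -20, 25)

(44, -20, 25)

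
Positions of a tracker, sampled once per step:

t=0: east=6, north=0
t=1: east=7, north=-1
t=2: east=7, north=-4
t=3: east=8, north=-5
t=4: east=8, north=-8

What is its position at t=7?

east=10, north=-13

Differencing gives (+1,-1), (+0,-3), (+1,-1), (+0,-3). This is the pattern (+1,-1), (+0,-3) repeated.
step 5: apply (+1,-1) → east=9, north=-9
step 6: apply (+0,-3) → east=9, north=-12
step 7: apply (+1,-1) → east=10, north=-13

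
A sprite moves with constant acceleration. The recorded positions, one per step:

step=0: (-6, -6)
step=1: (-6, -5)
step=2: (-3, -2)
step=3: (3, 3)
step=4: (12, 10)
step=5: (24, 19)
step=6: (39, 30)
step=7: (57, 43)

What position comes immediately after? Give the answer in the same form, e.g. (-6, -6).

Taking differences between consecutive positions: (+0, +1), (+3, +3), (+6, +5), (+9, +7), (+12, +9), (+15, +11), (+18, +13). These grow by (+3, +2) each step.
step 8: (57, 43) + (+21, +15) → (78, 58)

(78, 58)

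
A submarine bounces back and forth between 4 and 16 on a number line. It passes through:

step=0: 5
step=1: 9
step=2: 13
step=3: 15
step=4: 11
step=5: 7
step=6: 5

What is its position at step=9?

The value reflects between 4 and 16, moving 4 per step.
  step 7: 5 → 9
  step 8: 9 → 13
  step 9: 13 → 15

15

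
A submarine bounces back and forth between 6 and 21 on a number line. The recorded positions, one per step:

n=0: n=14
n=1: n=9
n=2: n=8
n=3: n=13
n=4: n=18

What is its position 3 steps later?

The value travels 5 per step and bounces off the walls at 6 and 21.
  step 5: 18 → 19
  step 6: 19 → 14
  step 7: 14 → 9

n=9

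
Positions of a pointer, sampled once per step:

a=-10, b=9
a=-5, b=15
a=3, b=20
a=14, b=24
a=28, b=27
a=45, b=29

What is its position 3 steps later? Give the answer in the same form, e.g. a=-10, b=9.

Taking differences between consecutive positions: (+5, +6), (+8, +5), (+11, +4), (+14, +3), (+17, +2). These grow by (+3, -1) each step.
step 6: a=45, b=29 + (+20, +1) → a=65, b=30
step 7: a=65, b=30 + (+23, +0) → a=88, b=30
step 8: a=88, b=30 + (+26, -1) → a=114, b=29

a=114, b=29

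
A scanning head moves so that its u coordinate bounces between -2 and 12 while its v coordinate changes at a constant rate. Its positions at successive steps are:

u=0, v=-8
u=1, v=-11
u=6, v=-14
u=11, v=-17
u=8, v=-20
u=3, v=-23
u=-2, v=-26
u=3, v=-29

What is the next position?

The u coordinate travels 5 per step and bounces off the walls at -2 and 12.
  step 8: 3 → 8
The v coordinate changes by -3 each step: at step 8 it is -32.

u=8, v=-32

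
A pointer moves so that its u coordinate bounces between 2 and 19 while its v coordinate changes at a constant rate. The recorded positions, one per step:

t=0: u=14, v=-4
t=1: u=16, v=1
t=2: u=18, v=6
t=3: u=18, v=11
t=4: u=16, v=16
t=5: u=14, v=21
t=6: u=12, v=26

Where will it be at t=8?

u=8, v=36

The u coordinate reflects between 2 and 19, moving 2 per step.
  step 7: 12 → 10
  step 8: 10 → 8
The v coordinate changes by +5 each step: at step 8 it is 36.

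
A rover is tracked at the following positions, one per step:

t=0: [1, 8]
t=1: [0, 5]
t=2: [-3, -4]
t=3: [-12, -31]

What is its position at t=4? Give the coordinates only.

[-39, -112]

Consecutive displacements [-1, -3], [-3, -9], [-9, -27] scale by a factor of 3 each step.
step 4: [-12, -31] + [-27, -81] → [-39, -112]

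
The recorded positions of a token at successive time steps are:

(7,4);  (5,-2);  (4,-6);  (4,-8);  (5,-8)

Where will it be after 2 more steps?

(10,-2)

Taking differences between consecutive positions: (-2,-6), (-1,-4), (+0,-2), (+1,+0). These grow by (+1,+2) each step.
step 5: (5,-8) + (+2,+2) → (7,-6)
step 6: (7,-6) + (+3,+4) → (10,-2)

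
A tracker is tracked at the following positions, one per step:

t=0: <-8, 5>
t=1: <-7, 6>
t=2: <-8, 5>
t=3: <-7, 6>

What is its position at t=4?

<-8, 5>

Consecutive displacements <+1, +1>, <-1, -1>, <+1, +1> scale by a factor of -1 each step.
step 4: <-7, 6> + <-1, -1> → <-8, 5>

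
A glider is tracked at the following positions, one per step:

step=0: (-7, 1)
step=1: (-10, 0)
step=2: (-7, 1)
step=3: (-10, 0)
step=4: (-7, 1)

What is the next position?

(-10, 0)

Step-to-step displacements: (-3, -1), (+3, +1), (-3, -1), (+3, +1); each is -1× the previous.
step 5: (-7, 1) + (-3, -1) → (-10, 0)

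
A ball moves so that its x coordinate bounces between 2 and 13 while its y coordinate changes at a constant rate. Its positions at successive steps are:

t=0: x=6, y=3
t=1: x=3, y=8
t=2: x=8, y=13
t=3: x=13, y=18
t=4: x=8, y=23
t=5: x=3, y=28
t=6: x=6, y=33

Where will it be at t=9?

x=5, y=48

The x coordinate travels 5 per step and bounces off the walls at 2 and 13.
  step 7: 6 → 11
  step 8: 11 → 10
  step 9: 10 → 5
The y coordinate changes by +5 each step: at step 9 it is 48.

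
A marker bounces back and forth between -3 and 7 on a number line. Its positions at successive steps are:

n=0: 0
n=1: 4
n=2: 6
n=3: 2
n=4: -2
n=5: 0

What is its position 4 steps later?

-2

The value reflects between -3 and 7, moving 4 per step.
  step 6: 0 → 4
  step 7: 4 → 6
  step 8: 6 → 2
  step 9: 2 → -2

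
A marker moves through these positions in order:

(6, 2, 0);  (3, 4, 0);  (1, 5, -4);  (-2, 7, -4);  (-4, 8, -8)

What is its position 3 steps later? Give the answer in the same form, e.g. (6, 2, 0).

Differencing gives (-3, +2, +0), (-2, +1, -4), (-3, +2, +0), (-2, +1, -4). This is the pattern (-3, +2, +0), (-2, +1, -4) repeated.
step 5: apply (-3, +2, +0) → (-7, 10, -8)
step 6: apply (-2, +1, -4) → (-9, 11, -12)
step 7: apply (-3, +2, +0) → (-12, 13, -12)

(-12, 13, -12)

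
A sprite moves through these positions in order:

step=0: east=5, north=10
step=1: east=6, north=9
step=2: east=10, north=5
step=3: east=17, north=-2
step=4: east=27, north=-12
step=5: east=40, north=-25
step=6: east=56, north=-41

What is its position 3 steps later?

Successive displacements: (+1,-1), (+4,-4), (+7,-7), (+10,-10), (+13,-13), (+16,-16) — each changes by (+3,-3).
step 7: east=56, north=-41 + (+19,-19) → east=75, north=-60
step 8: east=75, north=-60 + (+22,-22) → east=97, north=-82
step 9: east=97, north=-82 + (+25,-25) → east=122, north=-107

east=122, north=-107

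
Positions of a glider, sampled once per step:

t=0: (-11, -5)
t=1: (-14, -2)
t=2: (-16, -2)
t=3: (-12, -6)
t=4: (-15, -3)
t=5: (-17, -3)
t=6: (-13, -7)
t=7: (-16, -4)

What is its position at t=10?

(-17, -5)

The moves between consecutive positions are (-3, +3), (-2, +0), (+4, -4), (-3, +3), (-2, +0), (+4, -4), (-3, +3); they repeat the 3-cycle [(-3, +3), (-2, +0), (+4, -4)].
step 8: apply (-2, +0) → (-18, -4)
step 9: apply (+4, -4) → (-14, -8)
step 10: apply (-3, +3) → (-17, -5)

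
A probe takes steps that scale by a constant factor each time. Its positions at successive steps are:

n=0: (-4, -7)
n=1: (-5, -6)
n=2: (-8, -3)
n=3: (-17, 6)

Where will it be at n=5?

(-125, 114)

The jumps are (-1, +1), (-3, +3), (-9, +9) — a geometric progression with ratio 3.
step 4: (-17, 6) + (-27, +27) → (-44, 33)
step 5: (-44, 33) + (-81, +81) → (-125, 114)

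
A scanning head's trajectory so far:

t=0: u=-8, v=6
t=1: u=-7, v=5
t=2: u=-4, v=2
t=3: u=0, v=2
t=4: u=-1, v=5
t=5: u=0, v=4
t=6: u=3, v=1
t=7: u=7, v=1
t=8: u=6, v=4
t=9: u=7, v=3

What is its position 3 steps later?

u=13, v=3

Differencing gives (+1, -1), (+3, -3), (+4, +0), (-1, +3), (+1, -1), (+3, -3), (+4, +0), (-1, +3), (+1, -1). This is the pattern (+1, -1), (+3, -3), (+4, +0), (-1, +3) repeated.
step 10: apply (+3, -3) → u=10, v=0
step 11: apply (+4, +0) → u=14, v=0
step 12: apply (-1, +3) → u=13, v=3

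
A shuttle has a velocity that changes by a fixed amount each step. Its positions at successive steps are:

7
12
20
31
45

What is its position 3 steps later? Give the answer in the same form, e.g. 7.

First differences are +5, +8, +11, +14; their common second difference is +3 (constant acceleration).
step 5: 45 + 17 → 62
step 6: 62 + 20 → 82
step 7: 82 + 23 → 105

105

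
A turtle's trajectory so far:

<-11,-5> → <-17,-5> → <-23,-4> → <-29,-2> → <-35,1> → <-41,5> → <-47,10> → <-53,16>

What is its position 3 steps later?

<-71,40>

Successive displacements: <-6,+0>, <-6,+1>, <-6,+2>, <-6,+3>, <-6,+4>, <-6,+5>, <-6,+6> — each changes by <+0,+1>.
step 8: <-53,16> + <-6,+7> → <-59,23>
step 9: <-59,23> + <-6,+8> → <-65,31>
step 10: <-65,31> + <-6,+9> → <-71,40>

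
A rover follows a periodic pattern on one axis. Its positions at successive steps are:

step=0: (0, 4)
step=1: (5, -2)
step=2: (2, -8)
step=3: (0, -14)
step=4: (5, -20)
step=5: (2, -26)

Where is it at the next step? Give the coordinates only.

The first coordinate repeats the cycle [0, 5, 2] with period 3; step 6 mod 3 = 0, giving 0.
The second coordinate changes by -6 each step, so at step 6 it is 4 + 6·(-6) = -32.

(0, -32)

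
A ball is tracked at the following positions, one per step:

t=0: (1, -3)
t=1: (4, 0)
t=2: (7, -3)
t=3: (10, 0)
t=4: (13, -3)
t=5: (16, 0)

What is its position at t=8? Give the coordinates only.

(25, -3)

First: linear, +3 per step → 25 at step 8.
Second: cycles through -3, 0 every 2 steps. Step 8 lands at position 0 of the cycle → -3.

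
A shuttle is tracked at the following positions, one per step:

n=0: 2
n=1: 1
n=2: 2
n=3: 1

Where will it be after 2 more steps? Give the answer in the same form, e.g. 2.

The jumps are -1, +1, -1 — a geometric progression with ratio -1.
step 4: 1 + 1 → 2
step 5: 2 − 1 → 1

1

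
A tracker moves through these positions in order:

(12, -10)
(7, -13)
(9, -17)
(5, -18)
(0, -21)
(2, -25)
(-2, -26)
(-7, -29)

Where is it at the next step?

The moves between consecutive positions are (-5, -3), (+2, -4), (-4, -1), (-5, -3), (+2, -4), (-4, -1), (-5, -3); they repeat the 3-cycle [(-5, -3), (+2, -4), (-4, -1)].
step 8: apply (+2, -4) → (-5, -33)

(-5, -33)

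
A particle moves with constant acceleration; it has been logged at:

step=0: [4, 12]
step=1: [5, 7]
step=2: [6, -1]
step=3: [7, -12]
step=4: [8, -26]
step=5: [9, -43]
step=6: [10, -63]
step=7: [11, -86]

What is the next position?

[12, -112]

Successive displacements: [+1, -5], [+1, -8], [+1, -11], [+1, -14], [+1, -17], [+1, -20], [+1, -23] — each changes by [+0, -3].
step 8: [11, -86] + [+1, -26] → [12, -112]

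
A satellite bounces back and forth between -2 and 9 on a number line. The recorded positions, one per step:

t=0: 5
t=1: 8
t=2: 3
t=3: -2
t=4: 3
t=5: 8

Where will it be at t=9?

6

The value travels 5 per step and bounces off the walls at -2 and 9.
  step 6: 8 → 5
  step 7: 5 → 0
  step 8: 0 → 1
  step 9: 1 → 6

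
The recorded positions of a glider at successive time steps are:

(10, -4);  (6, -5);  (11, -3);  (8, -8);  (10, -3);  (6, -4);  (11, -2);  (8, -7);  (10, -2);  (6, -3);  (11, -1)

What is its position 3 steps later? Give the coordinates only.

Differencing gives (-4, -1), (+5, +2), (-3, -5), (+2, +5), (-4, -1), (+5, +2), (-3, -5), (+2, +5), (-4, -1), (+5, +2). This is the pattern (-4, -1), (+5, +2), (-3, -5), (+2, +5) repeated.
step 11: apply (-3, -5) → (8, -6)
step 12: apply (+2, +5) → (10, -1)
step 13: apply (-4, -1) → (6, -2)

(6, -2)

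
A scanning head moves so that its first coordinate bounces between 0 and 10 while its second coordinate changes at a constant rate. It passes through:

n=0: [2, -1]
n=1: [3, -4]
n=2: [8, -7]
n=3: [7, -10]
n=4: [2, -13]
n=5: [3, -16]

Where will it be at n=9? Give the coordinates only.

[3, -28]

The first coordinate reflects between 0 and 10, moving 5 per step.
  step 6: 3 → 8
  step 7: 8 → 7
  step 8: 7 → 2
  step 9: 2 → 3
The second coordinate changes by -3 each step: at step 9 it is -28.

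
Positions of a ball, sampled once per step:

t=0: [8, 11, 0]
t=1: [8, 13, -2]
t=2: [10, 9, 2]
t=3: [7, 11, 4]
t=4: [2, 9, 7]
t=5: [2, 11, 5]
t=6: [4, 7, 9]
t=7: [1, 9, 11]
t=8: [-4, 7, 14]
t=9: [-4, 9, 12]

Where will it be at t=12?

[-10, 5, 21]

Step-to-step displacements: [+0, +2, -2], [+2, -4, +4], [-3, +2, +2], [-5, -2, +3], [+0, +2, -2], [+2, -4, +4], [-3, +2, +2], [-5, -2, +3], [+0, +2, -2] — a repeating cycle of length 4.
step 10: apply [+2, -4, +4] → [-2, 5, 16]
step 11: apply [-3, +2, +2] → [-5, 7, 18]
step 12: apply [-5, -2, +3] → [-10, 5, 21]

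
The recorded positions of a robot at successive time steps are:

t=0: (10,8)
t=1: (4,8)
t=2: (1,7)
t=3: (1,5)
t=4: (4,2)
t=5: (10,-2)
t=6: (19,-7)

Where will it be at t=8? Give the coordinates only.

Successive displacements: (-6,+0), (-3,-1), (+0,-2), (+3,-3), (+6,-4), (+9,-5) — each changes by (+3,-1).
step 7: (19,-7) + (+12,-6) → (31,-13)
step 8: (31,-13) + (+15,-7) → (46,-20)

(46,-20)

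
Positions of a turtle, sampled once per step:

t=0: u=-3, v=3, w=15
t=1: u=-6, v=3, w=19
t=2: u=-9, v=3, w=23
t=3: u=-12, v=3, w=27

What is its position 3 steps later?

Each step adds (-3, +0, +4) to the position.
step 4: u=-12, v=3, w=27 + (-3, +0, +4) → u=-15, v=3, w=31
step 5: u=-15, v=3, w=31 + (-3, +0, +4) → u=-18, v=3, w=35
step 6: u=-18, v=3, w=35 + (-3, +0, +4) → u=-21, v=3, w=39

u=-21, v=3, w=39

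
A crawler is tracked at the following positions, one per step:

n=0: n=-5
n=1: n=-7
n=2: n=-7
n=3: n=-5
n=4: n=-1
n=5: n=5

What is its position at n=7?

n=23

Successive displacements: -2, +0, +2, +4, +6 — each changes by +2.
step 6: 5 + 8 → n=13
step 7: 13 + 10 → n=23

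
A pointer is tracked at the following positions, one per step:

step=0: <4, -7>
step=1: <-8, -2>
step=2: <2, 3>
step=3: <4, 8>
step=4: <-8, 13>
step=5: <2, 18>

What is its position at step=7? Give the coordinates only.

<-8, 28>

The first coordinate repeats the cycle [4, -8, 2] with period 3; step 7 mod 3 = 1, giving -8.
The second coordinate changes by +5 each step, so at step 7 it is -7 + 7·(5) = 28.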